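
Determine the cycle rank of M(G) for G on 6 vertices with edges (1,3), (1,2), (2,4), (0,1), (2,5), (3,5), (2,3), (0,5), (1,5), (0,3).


Cycle rank (nullity) = |E| - r(M) = |E| - (|V| - c).
|E| = 10, |V| = 6, c = 1.
Nullity = 10 - (6 - 1) = 10 - 5 = 5.

5


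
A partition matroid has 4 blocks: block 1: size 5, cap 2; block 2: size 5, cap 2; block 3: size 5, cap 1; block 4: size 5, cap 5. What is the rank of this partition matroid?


Rank of a partition matroid = sum of min(|Si|, ci) for each block.
= min(5,2) + min(5,2) + min(5,1) + min(5,5)
= 2 + 2 + 1 + 5
= 10.

10


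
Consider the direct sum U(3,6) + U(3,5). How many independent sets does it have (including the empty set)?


For a direct sum, |I(M1+M2)| = |I(M1)| * |I(M2)|.
|I(U(3,6))| = sum C(6,k) for k=0..3 = 42.
|I(U(3,5))| = sum C(5,k) for k=0..3 = 26.
Total = 42 * 26 = 1092.

1092


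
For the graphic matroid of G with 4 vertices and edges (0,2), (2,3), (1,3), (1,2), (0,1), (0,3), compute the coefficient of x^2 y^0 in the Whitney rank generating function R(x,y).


R(x,y) = sum over A in 2^E of x^(r(E)-r(A)) * y^(|A|-r(A)).
G has 4 vertices, 6 edges. r(E) = 3.
Enumerate all 2^6 = 64 subsets.
Count subsets with r(E)-r(A)=2 and |A|-r(A)=0: 6.

6


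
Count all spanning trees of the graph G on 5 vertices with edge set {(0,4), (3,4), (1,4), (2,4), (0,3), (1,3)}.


By Kirchhoff's matrix tree theorem, the number of spanning trees equals
the determinant of any cofactor of the Laplacian matrix L.
G has 5 vertices and 6 edges.
Computing the (4 x 4) cofactor determinant gives 8.

8


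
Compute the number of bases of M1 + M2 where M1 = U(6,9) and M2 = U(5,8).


Bases of a direct sum M1 + M2: |B| = |B(M1)| * |B(M2)|.
|B(U(6,9))| = C(9,6) = 84.
|B(U(5,8))| = C(8,5) = 56.
Total bases = 84 * 56 = 4704.

4704


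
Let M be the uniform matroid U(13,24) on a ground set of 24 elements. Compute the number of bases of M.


Bases of U(13,24) are all 13-element subsets of the 24-element ground set.
Number of bases = C(24,13).
C(24,13) = 24! / (13! * 11!) = 2496144.

2496144


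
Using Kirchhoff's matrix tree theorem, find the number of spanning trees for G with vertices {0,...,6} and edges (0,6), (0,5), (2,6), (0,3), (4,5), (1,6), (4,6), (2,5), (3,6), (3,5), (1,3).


By Kirchhoff's matrix tree theorem, the number of spanning trees equals
the determinant of any cofactor of the Laplacian matrix L.
G has 7 vertices and 11 edges.
Computing the (6 x 6) cofactor determinant gives 160.

160


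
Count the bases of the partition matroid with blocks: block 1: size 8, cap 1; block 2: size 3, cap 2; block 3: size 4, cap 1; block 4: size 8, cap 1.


A basis picks exactly ci elements from block i.
Number of bases = product of C(|Si|, ci).
= C(8,1) * C(3,2) * C(4,1) * C(8,1)
= 8 * 3 * 4 * 8
= 768.

768


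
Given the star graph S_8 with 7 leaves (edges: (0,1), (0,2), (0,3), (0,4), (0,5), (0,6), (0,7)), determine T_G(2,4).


A star on 8 vertices is a tree with 7 edges.
T(x,y) = x^(7) for any tree.
T(2,4) = 2^7 = 128.

128


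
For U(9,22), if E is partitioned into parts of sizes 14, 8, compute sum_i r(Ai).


r(Ai) = min(|Ai|, 9) for each part.
Sum = min(14,9) + min(8,9)
    = 9 + 8
    = 17.

17


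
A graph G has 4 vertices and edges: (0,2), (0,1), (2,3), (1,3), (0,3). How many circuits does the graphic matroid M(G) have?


A circuit in a graphic matroid = edge set of a simple cycle.
G has 4 vertices and 5 edges.
Enumerating all minimal edge subsets forming cycles...
Total circuits found: 3.

3


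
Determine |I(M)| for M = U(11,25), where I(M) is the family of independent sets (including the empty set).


Independent sets of U(11,25) are all subsets of size <= 11.
Count = C(25,0) + C(25,1) + C(25,2) + C(25,3) + C(25,4) + C(25,5) + C(25,6) + C(25,7) + C(25,8) + C(25,9) + C(25,10) + C(25,11)
     = 1 + 25 + 300 + 2300 + 12650 + 53130 + 177100 + 480700 + 1081575 + 2042975 + 3268760 + 4457400
     = 11576916.

11576916


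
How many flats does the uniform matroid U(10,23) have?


Flats of U(10,23): every subset of size < 10 is a flat, plus E itself.
Count = C(23,0) + C(23,1) + C(23,2) + C(23,3) + C(23,4) + C(23,5) + C(23,6) + C(23,7) + C(23,8) + C(23,9) + 1
     = 1 + 23 + 253 + 1771 + 8855 + 33649 + 100947 + 245157 + 490314 + 817190 + 1
     = 1698161.

1698161


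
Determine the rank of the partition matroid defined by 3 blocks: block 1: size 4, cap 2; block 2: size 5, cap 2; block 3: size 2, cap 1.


Rank of a partition matroid = sum of min(|Si|, ci) for each block.
= min(4,2) + min(5,2) + min(2,1)
= 2 + 2 + 1
= 5.

5


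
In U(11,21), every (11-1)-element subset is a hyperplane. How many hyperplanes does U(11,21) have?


Hyperplanes of U(11,21) are flats of rank 10.
In a uniform matroid, these are exactly the (10)-element subsets.
Count = C(21,10) = 352716.

352716


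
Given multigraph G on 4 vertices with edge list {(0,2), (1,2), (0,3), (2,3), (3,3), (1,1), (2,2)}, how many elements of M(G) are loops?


In a graphic matroid, a loop is a self-loop edge (u,u) with rank 0.
Examining all 7 edges for self-loops...
Self-loops found: (3,3), (1,1), (2,2)
Number of loops = 3.

3


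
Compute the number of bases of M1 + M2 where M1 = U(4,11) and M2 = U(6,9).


Bases of a direct sum M1 + M2: |B| = |B(M1)| * |B(M2)|.
|B(U(4,11))| = C(11,4) = 330.
|B(U(6,9))| = C(9,6) = 84.
Total bases = 330 * 84 = 27720.

27720


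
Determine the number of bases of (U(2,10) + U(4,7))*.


(M1+M2)* = M1* + M2*.
M1* = U(8,10), bases: C(10,8) = 45.
M2* = U(3,7), bases: C(7,3) = 35.
|B(M*)| = 45 * 35 = 1575.

1575


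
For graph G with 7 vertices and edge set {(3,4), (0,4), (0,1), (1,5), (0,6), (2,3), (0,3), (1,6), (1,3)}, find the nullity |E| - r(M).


Cycle rank (nullity) = |E| - r(M) = |E| - (|V| - c).
|E| = 9, |V| = 7, c = 1.
Nullity = 9 - (7 - 1) = 9 - 6 = 3.

3


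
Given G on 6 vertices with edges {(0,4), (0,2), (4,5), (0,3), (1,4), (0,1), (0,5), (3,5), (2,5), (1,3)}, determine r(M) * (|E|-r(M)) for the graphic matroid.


r(M) = |V| - c = 6 - 1 = 5.
nullity = |E| - r(M) = 10 - 5 = 5.
Product = 5 * 5 = 25.

25


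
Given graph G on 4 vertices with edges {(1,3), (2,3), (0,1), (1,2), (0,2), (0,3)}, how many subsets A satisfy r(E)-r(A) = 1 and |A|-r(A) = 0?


R(x,y) = sum over A in 2^E of x^(r(E)-r(A)) * y^(|A|-r(A)).
G has 4 vertices, 6 edges. r(E) = 3.
Enumerate all 2^6 = 64 subsets.
Count subsets with r(E)-r(A)=1 and |A|-r(A)=0: 15.

15


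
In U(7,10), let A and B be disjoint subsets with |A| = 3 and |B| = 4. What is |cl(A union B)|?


|A union B| = 3 + 4 = 7 (disjoint).
In U(7,10), cl(S) = S if |S| < 7, else cl(S) = E.
Since 7 >= 7, cl(A union B) = E.
|cl(A union B)| = 10.

10


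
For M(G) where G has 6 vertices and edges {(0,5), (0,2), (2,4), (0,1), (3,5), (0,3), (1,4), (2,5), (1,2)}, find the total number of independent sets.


An independent set in a graphic matroid is an acyclic edge subset.
G has 6 vertices and 9 edges.
Enumerate all 2^9 = 512 subsets, checking for acyclicity.
Total independent sets = 280.

280


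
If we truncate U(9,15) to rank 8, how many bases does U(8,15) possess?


Truncating U(9,15) to rank 8 gives U(8,15).
Bases of U(8,15) are all 8-element subsets of 15 elements.
Number of bases = C(15,8) = 6435.

6435


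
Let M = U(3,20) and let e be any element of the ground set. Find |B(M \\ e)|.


Deleting e from U(3,20) gives U(3,19) since n > r.
Bases of U(3,19) = C(19,3) = (19 * 18 * 17) / (1 * 2 * 3) = 969.

969


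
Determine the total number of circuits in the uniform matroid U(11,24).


In U(11,24), circuits are the (12)-element subsets.
Any set of 12 elements is dependent, and removing any one element gives
an independent set of size 11, so it is a minimal dependent set.
Number of circuits = C(24,12) = 2704156.

2704156


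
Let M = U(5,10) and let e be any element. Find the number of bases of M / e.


Contracting e from U(5,10) gives U(4,9).
Bases of U(4,9) = (9 choose 4) = 126.

126


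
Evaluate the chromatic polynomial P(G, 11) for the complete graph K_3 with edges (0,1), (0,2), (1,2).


P(K_3, k) = k(k-1)(k-2)...(k-2).
P(11) = (11) * (10) * (9) = 990.

990


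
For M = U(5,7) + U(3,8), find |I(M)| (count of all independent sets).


For a direct sum, |I(M1+M2)| = |I(M1)| * |I(M2)|.
|I(U(5,7))| = sum C(7,k) for k=0..5 = 120.
|I(U(3,8))| = sum C(8,k) for k=0..3 = 93.
Total = 120 * 93 = 11160.

11160


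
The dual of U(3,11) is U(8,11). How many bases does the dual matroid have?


The dual of U(r,n) is U(n-r, n) = U(8,11).
Bases of U(8,11) are all (8)-element subsets.
|B(M*)| = C(11,8) = 165.

165


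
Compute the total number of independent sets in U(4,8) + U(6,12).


For a direct sum, |I(M1+M2)| = |I(M1)| * |I(M2)|.
|I(U(4,8))| = sum C(8,k) for k=0..4 = 163.
|I(U(6,12))| = sum C(12,k) for k=0..6 = 2510.
Total = 163 * 2510 = 409130.

409130


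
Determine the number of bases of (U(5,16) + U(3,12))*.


(M1+M2)* = M1* + M2*.
M1* = U(11,16), bases: C(16,11) = 4368.
M2* = U(9,12), bases: C(12,9) = 220.
|B(M*)| = 4368 * 220 = 960960.

960960


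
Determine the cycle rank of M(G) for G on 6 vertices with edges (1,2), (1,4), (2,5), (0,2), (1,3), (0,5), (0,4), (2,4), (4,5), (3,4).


Cycle rank (nullity) = |E| - r(M) = |E| - (|V| - c).
|E| = 10, |V| = 6, c = 1.
Nullity = 10 - (6 - 1) = 10 - 5 = 5.

5


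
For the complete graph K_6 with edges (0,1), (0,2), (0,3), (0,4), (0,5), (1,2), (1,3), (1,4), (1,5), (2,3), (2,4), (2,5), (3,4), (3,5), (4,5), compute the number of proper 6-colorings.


P(K_6, k) = k(k-1)(k-2)...(k-5).
P(6) = (6) * (5) * (4) * (3) * (2) * (1) = 720.

720


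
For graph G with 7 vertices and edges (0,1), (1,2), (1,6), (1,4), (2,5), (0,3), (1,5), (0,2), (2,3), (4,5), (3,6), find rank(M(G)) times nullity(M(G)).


r(M) = |V| - c = 7 - 1 = 6.
nullity = |E| - r(M) = 11 - 6 = 5.
Product = 6 * 5 = 30.

30


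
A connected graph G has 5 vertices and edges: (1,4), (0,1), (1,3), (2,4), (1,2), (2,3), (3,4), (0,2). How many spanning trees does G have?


By Kirchhoff's matrix tree theorem, the number of spanning trees equals
the determinant of any cofactor of the Laplacian matrix L.
G has 5 vertices and 8 edges.
Computing the (4 x 4) cofactor determinant gives 40.

40


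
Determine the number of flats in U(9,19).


Flats of U(9,19): every subset of size < 9 is a flat, plus E itself.
Count = C(19,0) + C(19,1) + C(19,2) + C(19,3) + C(19,4) + C(19,5) + C(19,6) + C(19,7) + C(19,8) + 1
     = 1 + 19 + 171 + 969 + 3876 + 11628 + 27132 + 50388 + 75582 + 1
     = 169767.

169767


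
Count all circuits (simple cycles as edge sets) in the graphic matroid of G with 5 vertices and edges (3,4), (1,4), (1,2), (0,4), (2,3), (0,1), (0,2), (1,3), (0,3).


A circuit in a graphic matroid = edge set of a simple cycle.
G has 5 vertices and 9 edges.
Enumerating all minimal edge subsets forming cycles...
Total circuits found: 22.

22


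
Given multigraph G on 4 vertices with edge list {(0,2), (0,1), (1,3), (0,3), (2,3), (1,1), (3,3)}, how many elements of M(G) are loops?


In a graphic matroid, a loop is a self-loop edge (u,u) with rank 0.
Examining all 7 edges for self-loops...
Self-loops found: (1,1), (3,3)
Number of loops = 2.

2


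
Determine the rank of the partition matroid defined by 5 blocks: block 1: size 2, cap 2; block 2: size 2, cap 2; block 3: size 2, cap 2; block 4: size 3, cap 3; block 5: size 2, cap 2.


Rank of a partition matroid = sum of min(|Si|, ci) for each block.
= min(2,2) + min(2,2) + min(2,2) + min(3,3) + min(2,2)
= 2 + 2 + 2 + 3 + 2
= 11.

11


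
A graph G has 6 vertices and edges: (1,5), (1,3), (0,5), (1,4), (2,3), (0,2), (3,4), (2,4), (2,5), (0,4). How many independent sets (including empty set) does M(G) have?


An independent set in a graphic matroid is an acyclic edge subset.
G has 6 vertices and 10 edges.
Enumerate all 2^10 = 1024 subsets, checking for acyclicity.
Total independent sets = 478.

478


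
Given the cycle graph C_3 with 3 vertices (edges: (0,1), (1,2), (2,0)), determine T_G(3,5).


T(C_3; x,y) = x + x^2 + ... + x^(2) + y.
T(3,5) = 3^1 + 3^2 + 5
= 3 + 9 + 5
= 17.

17


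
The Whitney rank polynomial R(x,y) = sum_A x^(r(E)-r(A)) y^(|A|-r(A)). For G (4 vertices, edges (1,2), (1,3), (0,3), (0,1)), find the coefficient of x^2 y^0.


R(x,y) = sum over A in 2^E of x^(r(E)-r(A)) * y^(|A|-r(A)).
G has 4 vertices, 4 edges. r(E) = 3.
Enumerate all 2^4 = 16 subsets.
Count subsets with r(E)-r(A)=2 and |A|-r(A)=0: 4.

4


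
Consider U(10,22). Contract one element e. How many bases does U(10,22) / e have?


Contracting e from U(10,22) gives U(9,21).
Bases of U(9,21) = (21 choose 9) = 293930.

293930


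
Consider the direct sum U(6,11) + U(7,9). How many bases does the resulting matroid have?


Bases of a direct sum M1 + M2: |B| = |B(M1)| * |B(M2)|.
|B(U(6,11))| = C(11,6) = 462.
|B(U(7,9))| = C(9,7) = 36.
Total bases = 462 * 36 = 16632.

16632


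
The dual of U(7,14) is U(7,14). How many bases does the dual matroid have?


The dual of U(r,n) is U(n-r, n) = U(7,14).
Bases of U(7,14) are all (7)-element subsets.
|B(M*)| = C(14,7) = 3432.

3432


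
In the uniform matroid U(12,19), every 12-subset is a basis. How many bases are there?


Bases of U(12,19) are all 12-element subsets of the 19-element ground set.
Number of bases = C(19,12).
(19 choose 12) = 50388.

50388


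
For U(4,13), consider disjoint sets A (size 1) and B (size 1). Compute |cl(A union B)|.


|A union B| = 1 + 1 = 2 (disjoint).
In U(4,13), cl(S) = S if |S| < 4, else cl(S) = E.
Since 2 < 4, cl(A union B) = A union B.
|cl(A union B)| = 2.

2


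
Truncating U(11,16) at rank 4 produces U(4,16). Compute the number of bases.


Truncating U(11,16) to rank 4 gives U(4,16).
Bases of U(4,16) are all 4-element subsets of 16 elements.
Number of bases = C(16,4) = 16! / (4! * 12!) = 1820.

1820


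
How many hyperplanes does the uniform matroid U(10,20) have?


Hyperplanes of U(10,20) are flats of rank 9.
In a uniform matroid, these are exactly the (9)-element subsets.
Count = C(20,9) = 167960.

167960


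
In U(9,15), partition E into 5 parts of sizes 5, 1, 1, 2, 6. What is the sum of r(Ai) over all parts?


r(Ai) = min(|Ai|, 9) for each part.
Sum = min(5,9) + min(1,9) + min(1,9) + min(2,9) + min(6,9)
    = 5 + 1 + 1 + 2 + 6
    = 15.

15


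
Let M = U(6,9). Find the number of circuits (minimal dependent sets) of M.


In U(6,9), circuits are the (7)-element subsets.
Any set of 7 elements is dependent, and removing any one element gives
an independent set of size 6, so it is a minimal dependent set.
Number of circuits = C(9,7) = 36.

36


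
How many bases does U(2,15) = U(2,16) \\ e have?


Deleting e from U(2,16) gives U(2,15) since n > r.
Bases of U(2,15) = (15 choose 2) = 105.

105


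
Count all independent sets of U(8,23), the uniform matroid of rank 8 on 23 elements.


Independent sets of U(8,23) are all subsets of size <= 8.
Count = C(23,0) + C(23,1) + C(23,2) + C(23,3) + C(23,4) + C(23,5) + C(23,6) + C(23,7) + C(23,8)
     = 1 + 23 + 253 + 1771 + 8855 + 33649 + 100947 + 245157 + 490314
     = 880970.

880970


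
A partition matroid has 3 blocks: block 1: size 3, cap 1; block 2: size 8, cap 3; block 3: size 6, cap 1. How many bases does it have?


A basis picks exactly ci elements from block i.
Number of bases = product of C(|Si|, ci).
= C(3,1) * C(8,3) * C(6,1)
= 3 * 56 * 6
= 1008.

1008


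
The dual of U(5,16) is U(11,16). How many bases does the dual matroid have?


The dual of U(r,n) is U(n-r, n) = U(11,16).
Bases of U(11,16) are all (11)-element subsets.
|B(M*)| = C(16,11) = 16! / (11! * 5!) = 4368.

4368


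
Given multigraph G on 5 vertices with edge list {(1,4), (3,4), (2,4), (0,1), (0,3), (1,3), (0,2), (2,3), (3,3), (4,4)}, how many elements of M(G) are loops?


In a graphic matroid, a loop is a self-loop edge (u,u) with rank 0.
Examining all 10 edges for self-loops...
Self-loops found: (3,3), (4,4)
Number of loops = 2.

2


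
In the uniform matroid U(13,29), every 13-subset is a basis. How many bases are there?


Bases of U(13,29) are all 13-element subsets of the 29-element ground set.
Number of bases = C(29,13).
C(29,13) = 67863915.

67863915


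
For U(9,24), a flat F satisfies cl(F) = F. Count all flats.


Flats of U(9,24): every subset of size < 9 is a flat, plus E itself.
Count = (24 choose 0) + (24 choose 1) + (24 choose 2) + (24 choose 3) + (24 choose 4) + (24 choose 5) + (24 choose 6) + (24 choose 7) + (24 choose 8) + 1
     = 1 + 24 + 276 + 2024 + 10626 + 42504 + 134596 + 346104 + 735471 + 1
     = 1271627.

1271627


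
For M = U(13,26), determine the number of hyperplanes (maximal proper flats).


Hyperplanes of U(13,26) are flats of rank 12.
In a uniform matroid, these are exactly the (12)-element subsets.
Count = (26 choose 12) = 9657700.

9657700


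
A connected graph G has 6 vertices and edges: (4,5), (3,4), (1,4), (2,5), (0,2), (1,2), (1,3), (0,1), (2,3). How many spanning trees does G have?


By Kirchhoff's matrix tree theorem, the number of spanning trees equals
the determinant of any cofactor of the Laplacian matrix L.
G has 6 vertices and 9 edges.
Computing the (5 x 5) cofactor determinant gives 61.

61


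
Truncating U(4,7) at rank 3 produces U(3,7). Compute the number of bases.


Truncating U(4,7) to rank 3 gives U(3,7).
Bases of U(3,7) are all 3-element subsets of 7 elements.
Number of bases = C(7,3) = (7 * 6 * 5) / (1 * 2 * 3) = 35.

35


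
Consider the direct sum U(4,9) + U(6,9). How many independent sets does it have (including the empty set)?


For a direct sum, |I(M1+M2)| = |I(M1)| * |I(M2)|.
|I(U(4,9))| = sum C(9,k) for k=0..4 = 256.
|I(U(6,9))| = sum C(9,k) for k=0..6 = 466.
Total = 256 * 466 = 119296.

119296


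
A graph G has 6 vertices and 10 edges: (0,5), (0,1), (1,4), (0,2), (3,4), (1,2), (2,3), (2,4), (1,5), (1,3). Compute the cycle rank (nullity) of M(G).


Cycle rank (nullity) = |E| - r(M) = |E| - (|V| - c).
|E| = 10, |V| = 6, c = 1.
Nullity = 10 - (6 - 1) = 10 - 5 = 5.

5


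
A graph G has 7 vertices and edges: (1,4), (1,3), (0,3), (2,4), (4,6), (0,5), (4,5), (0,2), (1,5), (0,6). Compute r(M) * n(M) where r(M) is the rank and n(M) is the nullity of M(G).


r(M) = |V| - c = 7 - 1 = 6.
nullity = |E| - r(M) = 10 - 6 = 4.
Product = 6 * 4 = 24.

24


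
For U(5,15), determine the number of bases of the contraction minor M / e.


Contracting e from U(5,15) gives U(4,14).
Bases of U(4,14) = C(14,4) = 14! / (4! * 10!) = 1001.

1001


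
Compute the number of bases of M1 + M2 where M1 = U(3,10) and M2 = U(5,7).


Bases of a direct sum M1 + M2: |B| = |B(M1)| * |B(M2)|.
|B(U(3,10))| = C(10,3) = 120.
|B(U(5,7))| = C(7,5) = 21.
Total bases = 120 * 21 = 2520.

2520


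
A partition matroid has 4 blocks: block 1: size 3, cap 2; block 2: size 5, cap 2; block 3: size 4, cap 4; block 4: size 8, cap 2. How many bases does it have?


A basis picks exactly ci elements from block i.
Number of bases = product of C(|Si|, ci).
= C(3,2) * C(5,2) * C(4,4) * C(8,2)
= 3 * 10 * 1 * 28
= 840.

840


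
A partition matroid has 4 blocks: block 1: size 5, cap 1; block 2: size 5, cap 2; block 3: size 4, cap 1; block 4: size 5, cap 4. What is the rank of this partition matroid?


Rank of a partition matroid = sum of min(|Si|, ci) for each block.
= min(5,1) + min(5,2) + min(4,1) + min(5,4)
= 1 + 2 + 1 + 4
= 8.

8


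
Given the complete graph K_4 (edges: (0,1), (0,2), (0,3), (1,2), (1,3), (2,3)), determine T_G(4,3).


T(K_4; x,y) = x^3 + 3x^2 + 4xy + 2x + y^3 + 3y^2 + 2y.
Substituting x=4, y=3:
= 64 + 48 + 48 + 8 + 27 + 27 + 6
= 228.

228


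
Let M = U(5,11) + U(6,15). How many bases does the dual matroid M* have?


(M1+M2)* = M1* + M2*.
M1* = U(6,11), bases: C(11,6) = 462.
M2* = U(9,15), bases: C(15,9) = 5005.
|B(M*)| = 462 * 5005 = 2312310.

2312310


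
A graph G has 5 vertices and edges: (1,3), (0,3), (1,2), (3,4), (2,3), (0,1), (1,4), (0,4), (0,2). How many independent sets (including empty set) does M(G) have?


An independent set in a graphic matroid is an acyclic edge subset.
G has 5 vertices and 9 edges.
Enumerate all 2^9 = 512 subsets, checking for acyclicity.
Total independent sets = 198.

198


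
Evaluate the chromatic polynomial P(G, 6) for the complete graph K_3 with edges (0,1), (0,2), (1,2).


P(K_3, k) = k(k-1)(k-2)...(k-2).
P(6) = (6) * (5) * (4) = 120.

120


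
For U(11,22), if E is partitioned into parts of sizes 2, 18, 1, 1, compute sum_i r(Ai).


r(Ai) = min(|Ai|, 11) for each part.
Sum = min(2,11) + min(18,11) + min(1,11) + min(1,11)
    = 2 + 11 + 1 + 1
    = 15.

15


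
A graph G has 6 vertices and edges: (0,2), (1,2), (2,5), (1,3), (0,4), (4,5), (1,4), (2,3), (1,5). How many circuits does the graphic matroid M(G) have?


A circuit in a graphic matroid = edge set of a simple cycle.
G has 6 vertices and 9 edges.
Enumerating all minimal edge subsets forming cycles...
Total circuits found: 12.

12


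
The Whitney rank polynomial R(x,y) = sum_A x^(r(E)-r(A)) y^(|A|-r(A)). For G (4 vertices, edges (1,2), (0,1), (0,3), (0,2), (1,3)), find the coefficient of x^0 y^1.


R(x,y) = sum over A in 2^E of x^(r(E)-r(A)) * y^(|A|-r(A)).
G has 4 vertices, 5 edges. r(E) = 3.
Enumerate all 2^5 = 32 subsets.
Count subsets with r(E)-r(A)=0 and |A|-r(A)=1: 5.

5


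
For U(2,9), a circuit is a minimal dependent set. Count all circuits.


In U(2,9), circuits are the (3)-element subsets.
Any set of 3 elements is dependent, and removing any one element gives
an independent set of size 2, so it is a minimal dependent set.
Number of circuits = C(9,3) = 9! / (3! * 6!) = 84.

84


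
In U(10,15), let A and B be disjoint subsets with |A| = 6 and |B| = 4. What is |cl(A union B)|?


|A union B| = 6 + 4 = 10 (disjoint).
In U(10,15), cl(S) = S if |S| < 10, else cl(S) = E.
Since 10 >= 10, cl(A union B) = E.
|cl(A union B)| = 15.

15


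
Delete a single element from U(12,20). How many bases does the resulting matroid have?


Deleting e from U(12,20) gives U(12,19) since n > r.
Bases of U(12,19) = C(19,12) = 19! / (12! * 7!) = 50388.

50388


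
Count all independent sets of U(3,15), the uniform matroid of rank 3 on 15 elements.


Independent sets of U(3,15) are all subsets of size <= 3.
Count = C(15,0) + C(15,1) + C(15,2) + C(15,3)
     = 1 + 15 + 105 + 455
     = 576.

576


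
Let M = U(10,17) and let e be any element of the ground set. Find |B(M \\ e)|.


Deleting e from U(10,17) gives U(10,16) since n > r.
Bases of U(10,16) = C(16,10) = 8008.

8008


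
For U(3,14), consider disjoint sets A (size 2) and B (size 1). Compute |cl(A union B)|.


|A union B| = 2 + 1 = 3 (disjoint).
In U(3,14), cl(S) = S if |S| < 3, else cl(S) = E.
Since 3 >= 3, cl(A union B) = E.
|cl(A union B)| = 14.

14


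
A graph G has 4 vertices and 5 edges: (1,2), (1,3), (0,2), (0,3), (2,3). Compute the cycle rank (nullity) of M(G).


Cycle rank (nullity) = |E| - r(M) = |E| - (|V| - c).
|E| = 5, |V| = 4, c = 1.
Nullity = 5 - (4 - 1) = 5 - 3 = 2.

2


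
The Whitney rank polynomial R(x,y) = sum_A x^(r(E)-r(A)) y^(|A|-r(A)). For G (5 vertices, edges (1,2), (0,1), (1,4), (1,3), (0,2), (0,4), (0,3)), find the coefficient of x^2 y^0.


R(x,y) = sum over A in 2^E of x^(r(E)-r(A)) * y^(|A|-r(A)).
G has 5 vertices, 7 edges. r(E) = 4.
Enumerate all 2^7 = 128 subsets.
Count subsets with r(E)-r(A)=2 and |A|-r(A)=0: 21.

21


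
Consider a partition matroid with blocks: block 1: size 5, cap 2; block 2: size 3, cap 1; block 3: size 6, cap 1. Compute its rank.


Rank of a partition matroid = sum of min(|Si|, ci) for each block.
= min(5,2) + min(3,1) + min(6,1)
= 2 + 1 + 1
= 4.

4


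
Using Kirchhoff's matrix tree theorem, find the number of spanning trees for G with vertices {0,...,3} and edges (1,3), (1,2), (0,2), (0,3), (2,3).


By Kirchhoff's matrix tree theorem, the number of spanning trees equals
the determinant of any cofactor of the Laplacian matrix L.
G has 4 vertices and 5 edges.
Computing the (3 x 3) cofactor determinant gives 8.

8


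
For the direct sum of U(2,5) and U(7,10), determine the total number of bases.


Bases of a direct sum M1 + M2: |B| = |B(M1)| * |B(M2)|.
|B(U(2,5))| = C(5,2) = 10.
|B(U(7,10))| = C(10,7) = 120.
Total bases = 10 * 120 = 1200.

1200


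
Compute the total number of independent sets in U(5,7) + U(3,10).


For a direct sum, |I(M1+M2)| = |I(M1)| * |I(M2)|.
|I(U(5,7))| = sum C(7,k) for k=0..5 = 120.
|I(U(3,10))| = sum C(10,k) for k=0..3 = 176.
Total = 120 * 176 = 21120.

21120


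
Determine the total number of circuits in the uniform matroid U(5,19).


In U(5,19), circuits are the (6)-element subsets.
Any set of 6 elements is dependent, and removing any one element gives
an independent set of size 5, so it is a minimal dependent set.
Number of circuits = C(19,6) = 19! / (6! * 13!) = 27132.

27132


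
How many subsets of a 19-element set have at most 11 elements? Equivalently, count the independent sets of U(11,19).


Independent sets of U(11,19) are all subsets of size <= 11.
Count = (19 choose 0) + (19 choose 1) + (19 choose 2) + (19 choose 3) + (19 choose 4) + (19 choose 5) + (19 choose 6) + (19 choose 7) + (19 choose 8) + (19 choose 9) + (19 choose 10) + (19 choose 11)
     = 1 + 19 + 171 + 969 + 3876 + 11628 + 27132 + 50388 + 75582 + 92378 + 92378 + 75582
     = 430104.

430104


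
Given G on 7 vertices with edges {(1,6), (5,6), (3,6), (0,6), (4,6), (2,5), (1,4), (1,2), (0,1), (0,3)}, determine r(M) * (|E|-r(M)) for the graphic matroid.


r(M) = |V| - c = 7 - 1 = 6.
nullity = |E| - r(M) = 10 - 6 = 4.
Product = 6 * 4 = 24.

24


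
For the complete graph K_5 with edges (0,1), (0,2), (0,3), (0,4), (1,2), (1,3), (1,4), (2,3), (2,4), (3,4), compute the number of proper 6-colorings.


P(K_5, k) = k(k-1)(k-2)...(k-4).
P(6) = (6) * (5) * (4) * (3) * (2) = 720.

720


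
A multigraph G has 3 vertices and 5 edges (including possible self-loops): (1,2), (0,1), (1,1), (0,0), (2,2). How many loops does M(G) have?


In a graphic matroid, a loop is a self-loop edge (u,u) with rank 0.
Examining all 5 edges for self-loops...
Self-loops found: (1,1), (0,0), (2,2)
Number of loops = 3.

3


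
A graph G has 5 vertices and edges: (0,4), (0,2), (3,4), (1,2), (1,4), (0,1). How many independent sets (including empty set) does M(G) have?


An independent set in a graphic matroid is an acyclic edge subset.
G has 5 vertices and 6 edges.
Enumerate all 2^6 = 64 subsets, checking for acyclicity.
Total independent sets = 48.

48


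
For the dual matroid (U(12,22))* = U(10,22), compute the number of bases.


The dual of U(r,n) is U(n-r, n) = U(10,22).
Bases of U(10,22) are all (10)-element subsets.
|B(M*)| = C(22,10) = 646646.

646646


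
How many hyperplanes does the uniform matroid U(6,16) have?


Hyperplanes of U(6,16) are flats of rank 5.
In a uniform matroid, these are exactly the (5)-element subsets.
Count = C(16,5) = 16! / (5! * 11!) = 4368.

4368


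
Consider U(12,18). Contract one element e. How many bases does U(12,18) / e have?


Contracting e from U(12,18) gives U(11,17).
Bases of U(11,17) = C(17,11) = 12376.

12376


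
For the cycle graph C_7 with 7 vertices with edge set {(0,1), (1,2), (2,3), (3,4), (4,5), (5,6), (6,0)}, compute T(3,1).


T(C_7; x,y) = x + x^2 + ... + x^(6) + y.
T(3,1) = 3^1 + 3^2 + 3^3 + 3^4 + 3^5 + 3^6 + 1
= 3 + 9 + 27 + 81 + 243 + 729 + 1
= 1093.

1093


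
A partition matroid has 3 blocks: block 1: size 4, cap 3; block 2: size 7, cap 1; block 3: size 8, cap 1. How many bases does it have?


A basis picks exactly ci elements from block i.
Number of bases = product of C(|Si|, ci).
= C(4,3) * C(7,1) * C(8,1)
= 4 * 7 * 8
= 224.

224


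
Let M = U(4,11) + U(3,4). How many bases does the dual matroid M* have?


(M1+M2)* = M1* + M2*.
M1* = U(7,11), bases: C(11,7) = 330.
M2* = U(1,4), bases: C(4,1) = 4.
|B(M*)| = 330 * 4 = 1320.

1320


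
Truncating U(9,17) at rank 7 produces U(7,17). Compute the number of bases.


Truncating U(9,17) to rank 7 gives U(7,17).
Bases of U(7,17) are all 7-element subsets of 17 elements.
Number of bases = C(17,7) = 17! / (7! * 10!) = 19448.

19448


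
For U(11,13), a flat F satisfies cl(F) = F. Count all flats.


Flats of U(11,13): every subset of size < 11 is a flat, plus E itself.
Count = C(13,0) + C(13,1) + C(13,2) + C(13,3) + C(13,4) + C(13,5) + C(13,6) + C(13,7) + C(13,8) + C(13,9) + C(13,10) + 1
     = 1 + 13 + 78 + 286 + 715 + 1287 + 1716 + 1716 + 1287 + 715 + 286 + 1
     = 8101.

8101


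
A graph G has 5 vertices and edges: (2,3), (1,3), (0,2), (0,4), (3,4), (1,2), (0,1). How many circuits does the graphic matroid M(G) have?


A circuit in a graphic matroid = edge set of a simple cycle.
G has 5 vertices and 7 edges.
Enumerating all minimal edge subsets forming cycles...
Total circuits found: 7.

7


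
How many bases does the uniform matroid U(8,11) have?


Bases of U(8,11) are all 8-element subsets of the 11-element ground set.
Number of bases = C(11,8).
C(11,8) = 11! / (8! * 3!) = 165.

165


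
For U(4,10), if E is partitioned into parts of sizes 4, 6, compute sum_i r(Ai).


r(Ai) = min(|Ai|, 4) for each part.
Sum = min(4,4) + min(6,4)
    = 4 + 4
    = 8.

8


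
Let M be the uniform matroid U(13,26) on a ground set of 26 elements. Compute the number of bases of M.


Bases of U(13,26) are all 13-element subsets of the 26-element ground set.
Number of bases = C(26,13).
C(26,13) = 26! / (13! * 13!) = 10400600.

10400600


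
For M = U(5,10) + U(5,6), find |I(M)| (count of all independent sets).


For a direct sum, |I(M1+M2)| = |I(M1)| * |I(M2)|.
|I(U(5,10))| = sum C(10,k) for k=0..5 = 638.
|I(U(5,6))| = sum C(6,k) for k=0..5 = 63.
Total = 638 * 63 = 40194.

40194


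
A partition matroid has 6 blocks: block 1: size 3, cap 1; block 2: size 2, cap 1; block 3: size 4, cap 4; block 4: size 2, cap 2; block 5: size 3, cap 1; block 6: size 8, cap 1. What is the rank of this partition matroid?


Rank of a partition matroid = sum of min(|Si|, ci) for each block.
= min(3,1) + min(2,1) + min(4,4) + min(2,2) + min(3,1) + min(8,1)
= 1 + 1 + 4 + 2 + 1 + 1
= 10.

10


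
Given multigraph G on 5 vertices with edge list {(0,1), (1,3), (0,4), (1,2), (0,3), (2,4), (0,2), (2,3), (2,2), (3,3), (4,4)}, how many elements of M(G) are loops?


In a graphic matroid, a loop is a self-loop edge (u,u) with rank 0.
Examining all 11 edges for self-loops...
Self-loops found: (2,2), (3,3), (4,4)
Number of loops = 3.

3


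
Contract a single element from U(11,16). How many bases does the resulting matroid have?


Contracting e from U(11,16) gives U(10,15).
Bases of U(10,15) = C(15,10) = 15! / (10! * 5!) = 3003.

3003


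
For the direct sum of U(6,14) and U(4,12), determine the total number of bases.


Bases of a direct sum M1 + M2: |B| = |B(M1)| * |B(M2)|.
|B(U(6,14))| = C(14,6) = 3003.
|B(U(4,12))| = C(12,4) = 495.
Total bases = 3003 * 495 = 1486485.

1486485


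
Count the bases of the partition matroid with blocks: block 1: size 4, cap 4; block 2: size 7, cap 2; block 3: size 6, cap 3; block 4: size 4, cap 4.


A basis picks exactly ci elements from block i.
Number of bases = product of C(|Si|, ci).
= C(4,4) * C(7,2) * C(6,3) * C(4,4)
= 1 * 21 * 20 * 1
= 420.

420


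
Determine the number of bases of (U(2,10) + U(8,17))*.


(M1+M2)* = M1* + M2*.
M1* = U(8,10), bases: C(10,8) = 45.
M2* = U(9,17), bases: C(17,9) = 24310.
|B(M*)| = 45 * 24310 = 1093950.

1093950


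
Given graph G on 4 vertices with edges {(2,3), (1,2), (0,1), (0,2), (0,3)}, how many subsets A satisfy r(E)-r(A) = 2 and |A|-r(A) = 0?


R(x,y) = sum over A in 2^E of x^(r(E)-r(A)) * y^(|A|-r(A)).
G has 4 vertices, 5 edges. r(E) = 3.
Enumerate all 2^5 = 32 subsets.
Count subsets with r(E)-r(A)=2 and |A|-r(A)=0: 5.

5


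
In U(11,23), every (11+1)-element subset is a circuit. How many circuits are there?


In U(11,23), circuits are the (12)-element subsets.
Any set of 12 elements is dependent, and removing any one element gives
an independent set of size 11, so it is a minimal dependent set.
Number of circuits = (23 choose 12) = 1352078.

1352078


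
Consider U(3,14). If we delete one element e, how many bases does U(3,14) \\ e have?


Deleting e from U(3,14) gives U(3,13) since n > r.
Bases of U(3,13) = (13 choose 3) = 286.

286


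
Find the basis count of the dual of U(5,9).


The dual of U(r,n) is U(n-r, n) = U(4,9).
Bases of U(4,9) are all (4)-element subsets.
|B(M*)| = (9 choose 4) = 126.

126


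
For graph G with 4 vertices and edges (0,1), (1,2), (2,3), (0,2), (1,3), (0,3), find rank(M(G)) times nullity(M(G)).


r(M) = |V| - c = 4 - 1 = 3.
nullity = |E| - r(M) = 6 - 3 = 3.
Product = 3 * 3 = 9.

9


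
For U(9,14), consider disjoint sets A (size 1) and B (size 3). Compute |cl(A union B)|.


|A union B| = 1 + 3 = 4 (disjoint).
In U(9,14), cl(S) = S if |S| < 9, else cl(S) = E.
Since 4 < 9, cl(A union B) = A union B.
|cl(A union B)| = 4.

4


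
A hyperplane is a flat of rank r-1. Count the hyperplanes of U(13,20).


Hyperplanes of U(13,20) are flats of rank 12.
In a uniform matroid, these are exactly the (12)-element subsets.
Count = C(20,12) = 20! / (12! * 8!) = 125970.

125970


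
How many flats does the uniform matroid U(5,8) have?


Flats of U(5,8): every subset of size < 5 is a flat, plus E itself.
Count = (8 choose 0) + (8 choose 1) + (8 choose 2) + (8 choose 3) + (8 choose 4) + 1
     = 1 + 8 + 28 + 56 + 70 + 1
     = 164.

164


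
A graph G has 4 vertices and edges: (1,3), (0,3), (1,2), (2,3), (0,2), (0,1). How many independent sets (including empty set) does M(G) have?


An independent set in a graphic matroid is an acyclic edge subset.
G has 4 vertices and 6 edges.
Enumerate all 2^6 = 64 subsets, checking for acyclicity.
Total independent sets = 38.

38


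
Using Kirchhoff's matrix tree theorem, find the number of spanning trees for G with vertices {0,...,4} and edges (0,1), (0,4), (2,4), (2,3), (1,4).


By Kirchhoff's matrix tree theorem, the number of spanning trees equals
the determinant of any cofactor of the Laplacian matrix L.
G has 5 vertices and 5 edges.
Computing the (4 x 4) cofactor determinant gives 3.

3


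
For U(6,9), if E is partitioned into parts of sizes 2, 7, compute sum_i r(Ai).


r(Ai) = min(|Ai|, 6) for each part.
Sum = min(2,6) + min(7,6)
    = 2 + 6
    = 8.

8


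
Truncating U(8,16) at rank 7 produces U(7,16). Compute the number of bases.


Truncating U(8,16) to rank 7 gives U(7,16).
Bases of U(7,16) are all 7-element subsets of 16 elements.
Number of bases = (16 choose 7) = 11440.

11440


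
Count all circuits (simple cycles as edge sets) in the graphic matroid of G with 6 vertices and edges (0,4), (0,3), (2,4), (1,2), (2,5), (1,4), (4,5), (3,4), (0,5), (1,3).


A circuit in a graphic matroid = edge set of a simple cycle.
G has 6 vertices and 10 edges.
Enumerating all minimal edge subsets forming cycles...
Total circuits found: 21.

21


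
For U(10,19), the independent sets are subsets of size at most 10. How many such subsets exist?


Independent sets of U(10,19) are all subsets of size <= 10.
Count = (19 choose 0) + (19 choose 1) + (19 choose 2) + (19 choose 3) + (19 choose 4) + (19 choose 5) + (19 choose 6) + (19 choose 7) + (19 choose 8) + (19 choose 9) + (19 choose 10)
     = 1 + 19 + 171 + 969 + 3876 + 11628 + 27132 + 50388 + 75582 + 92378 + 92378
     = 354522.

354522


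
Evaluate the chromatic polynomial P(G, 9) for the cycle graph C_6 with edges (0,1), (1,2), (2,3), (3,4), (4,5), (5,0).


P(C_6, k) = (k-1)^6 + (-1)^6*(k-1).
P(9) = (8)^6 + 8
= 262144 + 8 = 262152.

262152


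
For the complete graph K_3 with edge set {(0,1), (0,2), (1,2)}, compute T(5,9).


T(K_3; x,y) = x^2 + x + y.
T(5,9) = 25 + 5 + 9 = 39.

39


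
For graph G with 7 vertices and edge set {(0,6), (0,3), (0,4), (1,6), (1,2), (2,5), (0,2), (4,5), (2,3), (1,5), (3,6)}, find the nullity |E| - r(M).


Cycle rank (nullity) = |E| - r(M) = |E| - (|V| - c).
|E| = 11, |V| = 7, c = 1.
Nullity = 11 - (7 - 1) = 11 - 6 = 5.

5


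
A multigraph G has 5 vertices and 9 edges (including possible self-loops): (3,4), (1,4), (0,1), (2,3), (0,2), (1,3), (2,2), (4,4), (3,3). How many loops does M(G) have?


In a graphic matroid, a loop is a self-loop edge (u,u) with rank 0.
Examining all 9 edges for self-loops...
Self-loops found: (2,2), (4,4), (3,3)
Number of loops = 3.

3


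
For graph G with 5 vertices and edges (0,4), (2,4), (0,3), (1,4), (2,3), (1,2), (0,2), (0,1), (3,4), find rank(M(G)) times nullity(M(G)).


r(M) = |V| - c = 5 - 1 = 4.
nullity = |E| - r(M) = 9 - 4 = 5.
Product = 4 * 5 = 20.

20


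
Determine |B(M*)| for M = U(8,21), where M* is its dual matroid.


The dual of U(r,n) is U(n-r, n) = U(13,21).
Bases of U(13,21) are all (13)-element subsets.
|B(M*)| = (21 choose 13) = 203490.

203490


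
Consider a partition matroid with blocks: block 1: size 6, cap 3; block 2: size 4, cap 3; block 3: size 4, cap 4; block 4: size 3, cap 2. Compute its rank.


Rank of a partition matroid = sum of min(|Si|, ci) for each block.
= min(6,3) + min(4,3) + min(4,4) + min(3,2)
= 3 + 3 + 4 + 2
= 12.

12


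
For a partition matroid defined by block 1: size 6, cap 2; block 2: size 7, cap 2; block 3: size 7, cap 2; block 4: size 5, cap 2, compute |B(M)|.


A basis picks exactly ci elements from block i.
Number of bases = product of C(|Si|, ci).
= C(6,2) * C(7,2) * C(7,2) * C(5,2)
= 15 * 21 * 21 * 10
= 66150.

66150


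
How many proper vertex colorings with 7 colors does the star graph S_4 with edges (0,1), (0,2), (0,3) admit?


P(tree, k) = k * (k-1)^(3) for any tree on 4 vertices.
P(7) = 7 * 6^3 = 7 * 216 = 1512.

1512


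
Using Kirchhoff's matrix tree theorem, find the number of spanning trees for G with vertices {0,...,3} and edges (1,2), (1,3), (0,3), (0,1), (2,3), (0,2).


By Kirchhoff's matrix tree theorem, the number of spanning trees equals
the determinant of any cofactor of the Laplacian matrix L.
G has 4 vertices and 6 edges.
Computing the (3 x 3) cofactor determinant gives 16.

16


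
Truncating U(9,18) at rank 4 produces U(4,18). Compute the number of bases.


Truncating U(9,18) to rank 4 gives U(4,18).
Bases of U(4,18) are all 4-element subsets of 18 elements.
Number of bases = C(18,4) = 18! / (4! * 14!) = 3060.

3060


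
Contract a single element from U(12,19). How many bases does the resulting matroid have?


Contracting e from U(12,19) gives U(11,18).
Bases of U(11,18) = (18 choose 11) = 31824.

31824


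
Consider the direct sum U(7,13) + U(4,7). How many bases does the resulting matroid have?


Bases of a direct sum M1 + M2: |B| = |B(M1)| * |B(M2)|.
|B(U(7,13))| = C(13,7) = 1716.
|B(U(4,7))| = C(7,4) = 35.
Total bases = 1716 * 35 = 60060.

60060


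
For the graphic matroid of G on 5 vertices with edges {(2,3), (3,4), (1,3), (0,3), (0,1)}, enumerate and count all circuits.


A circuit in a graphic matroid = edge set of a simple cycle.
G has 5 vertices and 5 edges.
Enumerating all minimal edge subsets forming cycles...
Total circuits found: 1.

1


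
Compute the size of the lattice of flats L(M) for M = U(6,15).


Flats of U(6,15): every subset of size < 6 is a flat, plus E itself.
Count = C(15,0) + C(15,1) + C(15,2) + C(15,3) + C(15,4) + C(15,5) + 1
     = 1 + 15 + 105 + 455 + 1365 + 3003 + 1
     = 4945.

4945


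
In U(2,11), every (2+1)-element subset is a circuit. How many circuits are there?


In U(2,11), circuits are the (3)-element subsets.
Any set of 3 elements is dependent, and removing any one element gives
an independent set of size 2, so it is a minimal dependent set.
Number of circuits = (11 choose 3) = 165.

165
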